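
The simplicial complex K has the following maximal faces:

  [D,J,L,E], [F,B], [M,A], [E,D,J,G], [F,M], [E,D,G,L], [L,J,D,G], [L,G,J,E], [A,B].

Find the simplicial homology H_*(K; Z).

We work with the vertex ordering A < B < D < E < F < G < J < L < M. The simplices of K, each written with vertices in increasing order, are:

  0-simplices (9): A, B, D, E, F, G, J, L, M
  1-simplices (14): AB, AM, BF, DE, DG, DJ, DL, EG, EJ, EL, FM, GJ, GL, JL
  2-simplices (10): DEG, DEJ, DEL, DGJ, DGL, DJL, EGJ, EGL, EJL, GJL
  3-simplices (5): DEGJ, DEGL, DEJL, DGJL, EGJL

so the chain groups are C_0 ≅ Z^9, C_1 ≅ Z^14, C_2 ≅ Z^10, C_3 ≅ Z^5.

Boundary ∂_1: C_1 → C_0 sends each edge [p,q] (with p < q) to q − p.
This gives a 9×14 integer matrix of rank 7; reducing to Smith normal form yields diagonal entries (1,1,1,1,1,1,1).

∂_2: C_2 → C_1 sends each 2-simplex [p,q,r] to [q,r] − [p,r] + [p,q]. For instance
  ∂EJL = JL − EL + EJ,
  ∂EGJ = GJ − EJ + EG.
The 14×10 boundary matrix has rank 6 and Smith normal form diag(1,1,1,1,1,1).

Boundary ∂_3: C_3 → C_2 sends each 3-simplex σ to the alternating sum Σ_i (−1)^i (σ with its i-th vertex removed). For instance
  ∂DGJL = GJL − DJL + DGL − DGJ,
  ∂DEGL = EGL − DGL + DEL − DEG.
This gives a 10×5 integer matrix of rank 4; reducing to Smith normal form yields diagonal entries (1,1,1,1).

Now H_k = ker ∂_k / im ∂_{k+1}, so:

  H_0: rank C_0 − rank ∂_1 = 9 − 7 = 2, and the invariant factors of ∂_1 are all 1, so H_0 = Z^2.
  H_1: rank ker ∂_1 − rank ∂_2 = (14 − 7) − 6 = 1, and the invariant factors of ∂_2 are all 1, so H_1 = Z.
  H_2: rank ker ∂_2 − rank ∂_3 = (10 − 6) − 4 = 0, and the invariant factors of ∂_3 are all 1, so H_2 = 0.
  H_3: rank ker ∂_3 − rank ∂_4 = (5 − 4) − 0 = 1, and there is no ∂_4, so H_3 = Z.

As a check, the Euler characteristic is 9 − 14 + 10 − 5 = 0, which agrees with 2 − 1 + 0 − 1 = 0.

H_0 ≅ Z^2,  H_1 ≅ Z,  H_2 = 0,  H_3 ≅ Z.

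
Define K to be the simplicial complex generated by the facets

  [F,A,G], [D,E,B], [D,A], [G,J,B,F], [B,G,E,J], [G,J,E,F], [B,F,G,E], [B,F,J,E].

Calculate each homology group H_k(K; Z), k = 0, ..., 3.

K has 7 vertices, 15 edges, 12 triangles, 5 3-simplices.
rank ∂_0 = 0, rank ∂_1 = 6 ⇒ b_0 = 7 − 0 − 6 = 1; all invariant factors of ∂_1 are 1 so no torsion. So H_0 ≅ Z.
rank ∂_1 = 6, rank ∂_2 = 8 ⇒ b_1 = 15 − 6 − 8 = 1; all invariant factors of ∂_2 are 1 so no torsion. So H_1 ≅ Z.
rank ∂_2 = 8, rank ∂_3 = 4 ⇒ b_2 = 12 − 8 − 4 = 0; all invariant factors of ∂_3 are 1 so no torsion. So H_2 ≅ 0.
rank ∂_3 = 4, rank ∂_4 = 0 ⇒ b_3 = 5 − 4 − 0 = 1. So H_3 ≅ Z.

H_0 ≅ Z,  H_1 ≅ Z,  H_2 = 0,  H_3 ≅ Z.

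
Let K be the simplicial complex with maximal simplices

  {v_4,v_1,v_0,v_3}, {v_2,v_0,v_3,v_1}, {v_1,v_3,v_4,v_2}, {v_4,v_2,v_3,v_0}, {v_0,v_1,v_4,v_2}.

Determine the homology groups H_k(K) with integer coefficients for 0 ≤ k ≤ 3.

H_0 = Z,  H_1 = 0,  H_2 = 0,  H_3 = Z.

Fix the vertex order v_0 < v_1 < v_2 < v_3 < v_4 and write every simplex with vertices in increasing order. Then dim K = 3 and the simplices of K are:

  0-simplices (5): [v_0], [v_1], [v_2], [v_3], [v_4]
  1-simplices (10): [v_0,v_1], [v_0,v_2], [v_0,v_3], [v_0,v_4], [v_1,v_2], [v_1,v_3], [v_1,v_4], [v_2,v_3], [v_2,v_4], [v_3,v_4]
  2-simplices (10): [v_0,v_1,v_2], [v_0,v_1,v_3], [v_0,v_1,v_4], [v_0,v_2,v_3], [v_0,v_2,v_4], [v_0,v_3,v_4], [v_1,v_2,v_3], [v_1,v_2,v_4], [v_1,v_3,v_4], [v_2,v_3,v_4]
  3-simplices (5): [v_0,v_1,v_2,v_3], [v_0,v_1,v_2,v_4], [v_0,v_1,v_3,v_4], [v_0,v_2,v_3,v_4], [v_1,v_2,v_3,v_4]

so the chain groups are C_0 ≅ Z^5, C_1 ≅ Z^10, C_2 ≅ Z^10, C_3 ≅ Z^5.

The boundary map ∂_1: C_1 → C_0 maps an edge to its endpoints' difference, ∂[p,q] = q − p. For instance
  ∂[v_2,v_4] = [v_4] − [v_2].
The 5×10 boundary matrix has rank 4 and Smith normal form diag(1,1,1,1).

The boundary map ∂_2: C_2 → C_1 sends each 2-simplex [p,q,r] to [q,r] − [p,r] + [p,q]. For instance
  ∂[v_0,v_3,v_4] = [v_3,v_4] − [v_0,v_4] + [v_0,v_3],
  ∂[v_0,v_1,v_2] = [v_1,v_2] − [v_0,v_2] + [v_0,v_1].
This gives a 10×10 integer matrix of rank 6; reducing to Smith normal form yields diagonal entries (1,1,1,1,1,1).

Boundary ∂_3: C_3 → C_2 sends each 3-simplex σ to the alternating sum Σ_i (−1)^i (σ with its i-th vertex removed). For instance
  ∂[v_0,v_2,v_3,v_4] = [v_2,v_3,v_4] − [v_0,v_3,v_4] + [v_0,v_2,v_4] − [v_0,v_2,v_3],
  ∂[v_0,v_1,v_3,v_4] = [v_1,v_3,v_4] − [v_0,v_3,v_4] + [v_0,v_1,v_4] − [v_0,v_1,v_3].
The 10×5 boundary matrix has rank 4 and Smith normal form diag(1,1,1,1).

Now H_k = ker ∂_k / im ∂_{k+1}, so:

  H_0: rank C_0 − rank ∂_1 = 5 − 4 = 1, and the invariant factors of ∂_1 are all 1, so H_0 ≅ Z.
  H_1: rank ker ∂_1 − rank ∂_2 = (10 − 4) − 6 = 0, and the invariant factors of ∂_2 are all 1, so H_1 ≅ 0.
  H_2: rank ker ∂_2 − rank ∂_3 = (10 − 6) − 4 = 0, and the invariant factors of ∂_3 are all 1, so H_2 ≅ 0.
  H_3: rank ker ∂_3 − rank ∂_4 = (5 − 4) − 0 = 1, and there is no ∂_4, so H_3 ≅ Z.

As a check, the Euler characteristic is 5 − 10 + 10 − 5 = 0, which agrees with 1 − 0 + 0 − 1 = 0.
(K is a triangulation of the 3-sphere S^3.)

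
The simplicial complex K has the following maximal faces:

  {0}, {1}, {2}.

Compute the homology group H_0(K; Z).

H_0 = Z^3.

Take the total order 0 < 1 < 2 on the vertex set. Then K (dimension 0) consists of the simplices:

  0-simplices (3): [0], [1], [2]

giving chain groups C_0 ≅ Z^3.

Now H_k = ker ∂_k / im ∂_{k+1}, so:

  H_0: rank C_0 − rank ∂_1 = 3 − 0 = 3, and there is no ∂_1, so H_0 ≅ Z^3.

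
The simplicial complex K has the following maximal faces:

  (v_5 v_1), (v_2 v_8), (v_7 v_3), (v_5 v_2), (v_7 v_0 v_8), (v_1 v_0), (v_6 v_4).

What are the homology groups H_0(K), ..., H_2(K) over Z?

Fix the vertex order v_0 < v_1 < v_2 < v_3 < v_4 < v_5 < v_6 < v_7 < v_8 and write every simplex with vertices in increasing order. Then dim K = 2 and the simplices of K are:

  0-simplices (9): [v_0], [v_1], [v_2], [v_3], [v_4], [v_5], [v_6], [v_7], [v_8]
  1-simplices (9): [v_0,v_1], [v_0,v_7], [v_0,v_8], [v_1,v_5], [v_2,v_5], [v_2,v_8], [v_3,v_7], [v_4,v_6], [v_7,v_8]
  2-simplices (1): [v_0,v_7,v_8]

Hence C_0 ≅ Z^9, C_1 ≅ Z^9, C_2 ≅ Z^1.

∂_1: C_1 → C_0 is given by ∂[p,q] = [q] − [p]. For instance
  ∂[v_0,v_7] = [v_7] − [v_0].
The 9×9 boundary matrix has rank 7 and Smith normal form diag(1,1,1,1,1,1,1).

Boundary ∂_2: C_2 → C_1 maps a triangle to the signed sum of its edges. For instance
  ∂[v_0,v_7,v_8] = [v_7,v_8] − [v_0,v_8] + [v_0,v_7].
The resulting 9×1 matrix has rank 1, and its Smith normal form has invariant factors (1).

Now H_k = ker ∂_k / im ∂_{k+1}, so:

  H_0: rank C_0 − rank ∂_1 = 9 − 7 = 2, and the invariant factors of ∂_1 are all 1, so H_0 ≅ Z^2.
  H_1: rank ker ∂_1 − rank ∂_2 = (9 − 7) − 1 = 1, and the invariant factors of ∂_2 are all 1, so H_1 ≅ Z.
  H_2: rank ker ∂_2 − rank ∂_3 = (1 − 1) − 0 = 0, and there is no ∂_3, so H_2 ≅ 0.

H_0 = Z^2,  H_1 = Z,  H_2 = 0.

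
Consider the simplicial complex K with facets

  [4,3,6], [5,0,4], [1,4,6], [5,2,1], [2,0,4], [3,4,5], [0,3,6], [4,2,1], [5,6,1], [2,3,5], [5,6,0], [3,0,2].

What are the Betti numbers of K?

b_0 = 1, b_1 = 0, b_2 = 0.

K has 7 vertices, 18 edges, 12 triangles.
rank ∂_0 = 0, rank ∂_1 = 6 ⇒ b_0 = 7 − 0 − 6 = 1; all invariant factors of ∂_1 are 1 so no torsion. So H_0 = Z.
rank ∂_1 = 6, rank ∂_2 = 12 ⇒ b_1 = 18 − 6 − 12 = 0; ∂_2 has invariant factor(s) [2] giving torsion. So H_1 = Z_2.
rank ∂_2 = 12, rank ∂_3 = 0 ⇒ b_2 = 12 − 12 − 0 = 0. So H_2 = 0.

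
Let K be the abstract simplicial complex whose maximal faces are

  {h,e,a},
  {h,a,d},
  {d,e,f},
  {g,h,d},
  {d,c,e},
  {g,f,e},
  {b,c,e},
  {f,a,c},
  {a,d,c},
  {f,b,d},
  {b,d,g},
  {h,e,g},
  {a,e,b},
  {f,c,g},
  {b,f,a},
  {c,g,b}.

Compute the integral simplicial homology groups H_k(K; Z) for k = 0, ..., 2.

Take the total order a < b < c < d < e < f < g < h on the vertex set. Then K (dimension 2) consists of the simplices:

  0-simplices (8): a, b, c, d, e, f, g, h
  1-simplices (24): ab, ac, ad, ae, af, ah, bc, bd, be, bf, bg, cd, ce, cf, cg, de, df, dg, dh, ef, eg, eh, fg, gh
  2-simplices (16): abe, abf, acd, acf, adh, aeh, bce, bcg, bdf, bdg, cde, cfg, def, dgh, efg, egh

giving chain groups C_0 ≅ Z^8, C_1 ≅ Z^24, C_2 ≅ Z^16.

∂_1: C_1 → C_0 sends each edge [p,q] (with p < q) to q − p.
This gives a 8×24 integer matrix of rank 7; reducing to Smith normal form yields diagonal entries (1,1,1,1,1,1,1).

The boundary map ∂_2: C_2 → C_1 maps a triangle to the signed sum of its edges. For instance
  ∂aeh = eh − ah + ae,
  ∂cfg = fg − cg + cf.
As a 24×16 matrix over Z this has rank 15, with invariant factors (1,1,1,1,1,1,1,1,1,1,1,1,1,1,1).

Now H_k = ker ∂_k / im ∂_{k+1}, so:

  H_0: rank C_0 − rank ∂_1 = 8 − 7 = 1, and the invariant factors of ∂_1 are all 1, so H_0 ≅ Z.
  H_1: rank ker ∂_1 − rank ∂_2 = (24 − 7) − 15 = 2, and the invariant factors of ∂_2 are all 1, so H_1 ≅ Z^2.
  H_2: rank ker ∂_2 − rank ∂_3 = (16 − 15) − 0 = 1, and there is no ∂_3, so H_2 ≅ Z.

H_0 ≅ Z,  H_1 ≅ Z^2,  H_2 ≅ Z.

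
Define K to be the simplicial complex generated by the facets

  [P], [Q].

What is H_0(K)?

Fix the vertex order P < Q and write every simplex with vertices in increasing order. Then dim K = 0 and the simplices of K are:

  0-simplices (2): P, Q

giving chain groups C_0 ≅ Z^2.

Computing H_k = (kernel of ∂_k) / (image of ∂_{k+1}):

  H_0: rank C_0 − rank ∂_1 = 2 − 0 = 2, and there is no ∂_1, so H_0 = Z^2.

H_0 ≅ Z^2.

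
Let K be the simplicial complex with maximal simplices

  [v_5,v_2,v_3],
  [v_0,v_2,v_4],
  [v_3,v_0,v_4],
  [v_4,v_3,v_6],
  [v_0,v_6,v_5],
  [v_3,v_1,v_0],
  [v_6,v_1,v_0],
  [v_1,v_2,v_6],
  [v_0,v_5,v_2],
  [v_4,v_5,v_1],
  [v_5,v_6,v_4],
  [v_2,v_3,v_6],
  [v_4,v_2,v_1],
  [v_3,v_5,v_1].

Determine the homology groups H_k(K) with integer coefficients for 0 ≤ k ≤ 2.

H_0 = Z,  H_1 = Z^2,  H_2 = Z.

K has 7 vertices, 21 edges, 14 triangles.
rank ∂_0 = 0, rank ∂_1 = 6 ⇒ b_0 = 7 − 0 − 6 = 1; all invariant factors of ∂_1 are 1 so no torsion. So H_0 = Z.
rank ∂_1 = 6, rank ∂_2 = 13 ⇒ b_1 = 21 − 6 − 13 = 2; all invariant factors of ∂_2 are 1 so no torsion. So H_1 = Z^2.
rank ∂_2 = 13, rank ∂_3 = 0 ⇒ b_2 = 14 − 13 − 0 = 1. So H_2 = Z.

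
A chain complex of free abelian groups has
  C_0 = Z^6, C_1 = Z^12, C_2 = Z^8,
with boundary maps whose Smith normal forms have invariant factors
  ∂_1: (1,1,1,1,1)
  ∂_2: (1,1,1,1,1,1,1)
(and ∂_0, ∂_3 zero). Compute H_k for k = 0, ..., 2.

H_0: b_0 = 6 − 0 − 5 = 1; torsion from ∂_1 factors > 1: none. So H_0 ≅ Z.
H_1: b_1 = 12 − 5 − 7 = 0; torsion from ∂_2 factors > 1: none. So H_1 ≅ 0.
H_2: b_2 = 8 − 7 − 0 = 1; torsion from ∂_3 factors > 1: none. So H_2 ≅ Z.

H_0 ≅ Z,  H_1 = 0,  H_2 ≅ Z.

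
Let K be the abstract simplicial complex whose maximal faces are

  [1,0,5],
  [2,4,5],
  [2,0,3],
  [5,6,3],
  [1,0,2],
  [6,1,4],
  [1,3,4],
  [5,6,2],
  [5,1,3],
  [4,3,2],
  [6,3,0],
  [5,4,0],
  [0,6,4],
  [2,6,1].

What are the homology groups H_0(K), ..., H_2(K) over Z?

K has 7 vertices, 21 edges, 14 triangles.
rank ∂_0 = 0, rank ∂_1 = 6 ⇒ b_0 = 7 − 0 − 6 = 1; all invariant factors of ∂_1 are 1 so no torsion. So H_0 ≅ Z.
rank ∂_1 = 6, rank ∂_2 = 13 ⇒ b_1 = 21 − 6 − 13 = 2; all invariant factors of ∂_2 are 1 so no torsion. So H_1 ≅ Z^2.
rank ∂_2 = 13, rank ∂_3 = 0 ⇒ b_2 = 14 − 13 − 0 = 1. So H_2 ≅ Z.

H_0 = Z,  H_1 = Z^2,  H_2 = Z.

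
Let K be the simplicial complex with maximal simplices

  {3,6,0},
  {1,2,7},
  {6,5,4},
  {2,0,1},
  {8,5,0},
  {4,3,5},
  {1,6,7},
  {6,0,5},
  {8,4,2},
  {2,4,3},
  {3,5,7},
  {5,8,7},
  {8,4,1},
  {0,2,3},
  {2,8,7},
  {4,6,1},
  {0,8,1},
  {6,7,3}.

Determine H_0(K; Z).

K has 9 vertices, 27 edges, 18 triangles.
rank ∂_0 = 0, rank ∂_1 = 8 ⇒ b_0 = 9 − 0 − 8 = 1; all invariant factors of ∂_1 are 1 so no torsion. So H_0 = Z.

H_0 = Z.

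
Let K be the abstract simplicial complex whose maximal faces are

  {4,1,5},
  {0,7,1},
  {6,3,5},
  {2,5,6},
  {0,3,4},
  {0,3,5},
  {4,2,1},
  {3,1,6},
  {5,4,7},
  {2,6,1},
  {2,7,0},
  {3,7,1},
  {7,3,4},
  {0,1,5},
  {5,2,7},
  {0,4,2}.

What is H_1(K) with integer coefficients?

H_1 ≅ Z^2.

Order the vertices as 0 < 1 < 2 < 3 < 4 < 5 < 6 < 7. Listing each simplex with vertices in this order, K has dimension 2 with simplices:

  0-simplices (8): [0], [1], [2], [3], [4], [5], [6], [7]
  1-simplices (24): (24 of them)
  2-simplices (16): [0,1,5], [0,1,7], [0,2,4], [0,2,7], [0,3,4], [0,3,5], [1,2,4], [1,2,6], [1,3,6], [1,3,7], [1,4,5], [2,5,6], [2,5,7], [3,4,7], [3,5,6], [4,5,7]

so the chain groups are C_0 ≅ Z^8, C_1 ≅ Z^24, C_2 ≅ Z^16.

∂_1: C_1 → C_0 sends each edge [p,q] (with p < q) to q − p. For instance
  ∂[1,3] = [3] − [1].
The resulting 8×24 matrix has rank 7, and its Smith normal form has invariant factors (1,1,1,1,1,1,1).

∂_2: C_2 → C_1 acts by ∂[p,q,r] = [q,r] − [p,r] + [p,q]. For instance
  ∂[3,4,7] = [4,7] − [3,7] + [3,4],
  ∂[1,2,6] = [2,6] − [1,6] + [1,2].
The 24×16 boundary matrix has rank 15 and Smith normal form diag(1,1,1,1,1,1,1,1,1,1,1,1,1,1,1).

Computing H_k = (kernel of ∂_k) / (image of ∂_{k+1}):

  H_1: rank ker ∂_1 − rank ∂_2 = (24 − 7) − 15 = 2, and the invariant factors of ∂_2 are all 1, so H_1 = Z^2.

(K is a triangulation of the torus T^2.)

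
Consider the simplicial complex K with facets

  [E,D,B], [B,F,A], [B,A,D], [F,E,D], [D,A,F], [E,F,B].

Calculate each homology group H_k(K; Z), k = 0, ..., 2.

Order the vertices as A < B < D < E < F. Listing each simplex with vertices in this order, K has dimension 2 with simplices:

  0-simplices (5): A, B, D, E, F
  1-simplices (9): AB, AD, AF, BD, BE, BF, DE, DF, EF
  2-simplices (6): ABD, ABF, ADF, BDE, BEF, DEF

so the chain groups are C_0 ≅ Z^5, C_1 ≅ Z^9, C_2 ≅ Z^6.

∂_1: C_1 → C_0 maps an edge to its endpoints' difference, ∂[p,q] = q − p.
As a 5×9 matrix over Z this has rank 4, with invariant factors (1,1,1,1).

The boundary map ∂_2: C_2 → C_1 sends each 2-simplex [p,q,r] to [q,r] − [p,r] + [p,q]. For instance
  ∂DEF = EF − DF + DE,
  ∂ABD = BD − AD + AB.
This gives a 9×6 integer matrix of rank 5; reducing to Smith normal form yields diagonal entries (1,1,1,1,1).

Computing H_k = (kernel of ∂_k) / (image of ∂_{k+1}):

  H_0: rank C_0 − rank ∂_1 = 5 − 4 = 1, and the invariant factors of ∂_1 are all 1, so H_0 ≅ Z.
  H_1: rank ker ∂_1 − rank ∂_2 = (9 − 4) − 5 = 0, and the invariant factors of ∂_2 are all 1, so H_1 ≅ 0.
  H_2: rank ker ∂_2 − rank ∂_3 = (6 − 5) − 0 = 1, and there is no ∂_3, so H_2 ≅ Z.

As a check, the Euler characteristic is 5 − 9 + 6 = 2, which agrees with 1 − 0 + 1 = 2.

H_0 ≅ Z,  H_1 = 0,  H_2 ≅ Z.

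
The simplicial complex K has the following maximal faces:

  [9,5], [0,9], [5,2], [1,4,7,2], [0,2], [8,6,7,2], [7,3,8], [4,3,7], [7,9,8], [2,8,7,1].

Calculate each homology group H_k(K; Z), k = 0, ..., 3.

Take the total order 0 < 1 < 2 < 3 < 4 < 5 < 6 < 7 < 8 < 9 on the vertex set. Then K (dimension 3) consists of the simplices:

  0-simplices (10): [0], [1], [2], [3], [4], [5], [6], [7], [8], [9]
  1-simplices (21): [0,2], [0,9], [1,2], [1,4], [1,7], [1,8], [2,4], [2,5], [2,6], [2,7], [2,8], [3,4], [3,7], [3,8], [4,7], [5,9], [6,7], [6,8], [7,8], [7,9], [8,9]
  2-simplices (13): [1,2,4], [1,2,7], [1,2,8], [1,4,7], [1,7,8], [2,4,7], [2,6,7], [2,6,8], [2,7,8], [3,4,7], [3,7,8], [6,7,8], [7,8,9]
  3-simplices (3): [1,2,4,7], [1,2,7,8], [2,6,7,8]

so the chain groups are C_0 ≅ Z^10, C_1 ≅ Z^21, C_2 ≅ Z^13, C_3 ≅ Z^3.

Boundary ∂_1: C_1 → C_0 is given by ∂[p,q] = [q] − [p]. For instance
  ∂[0,9] = [9] − [0].
As a 10×21 matrix over Z this has rank 9, with invariant factors (1,1,1,1,1,1,1,1,1).

∂_2: C_2 → C_1 maps a triangle to the signed sum of its edges. For instance
  ∂[6,7,8] = [7,8] − [6,8] + [6,7],
  ∂[2,4,7] = [4,7] − [2,7] + [2,4].
This gives a 21×13 integer matrix of rank 10; reducing to Smith normal form yields diagonal entries (1,1,1,1,1,1,1,1,1,1).

∂_3: C_3 → C_2 sends each 3-simplex σ to the alternating sum Σ_i (−1)^i (σ with its i-th vertex removed). For instance
  ∂[1,2,7,8] = [2,7,8] − [1,7,8] + [1,2,8] − [1,2,7],
  ∂[2,6,7,8] = [6,7,8] − [2,7,8] + [2,6,8] − [2,6,7].
This gives a 13×3 integer matrix of rank 3; reducing to Smith normal form yields diagonal entries (1,1,1).

From H_k ≅ ker(∂_k) / im(∂_{k+1}) we obtain:

  H_0: rank C_0 − rank ∂_1 = 10 − 9 = 1, and the invariant factors of ∂_1 are all 1, so H_0 ≅ Z.
  H_1: rank ker ∂_1 − rank ∂_2 = (21 − 9) − 10 = 2, and the invariant factors of ∂_2 are all 1, so H_1 ≅ Z^2.
  H_2: rank ker ∂_2 − rank ∂_3 = (13 − 10) − 3 = 0, and the invariant factors of ∂_3 are all 1, so H_2 ≅ 0.
  H_3: rank ker ∂_3 − rank ∂_4 = (3 − 3) − 0 = 0, and there is no ∂_4, so H_3 ≅ 0.

H_0 ≅ Z,  H_1 ≅ Z^2,  H_2 = 0,  H_3 = 0.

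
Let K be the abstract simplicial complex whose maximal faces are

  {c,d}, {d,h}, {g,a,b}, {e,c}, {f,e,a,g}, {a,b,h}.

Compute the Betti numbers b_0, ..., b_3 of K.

b_0 = 1, b_1 = 1, b_2 = 0, b_3 = 0.

Fix the vertex order a < b < c < d < e < f < g < h and write every simplex with vertices in increasing order. Then dim K = 3 and the simplices of K are:

  0-simplices (8): a, b, c, d, e, f, g, h
  1-simplices (13): ab, ae, af, ag, ah, bg, bh, cd, ce, dh, ef, eg, fg
  2-simplices (6): abg, abh, aef, aeg, afg, efg
  3-simplices (1): aefg

giving chain groups C_0 ≅ Z^8, C_1 ≅ Z^13, C_2 ≅ Z^6, C_3 ≅ Z^1.

Boundary ∂_1: C_1 → C_0 sends each edge [p,q] (with p < q) to q − p. For instance
  ∂eg = g − e.
The 8×13 boundary matrix has rank 7 and Smith normal form diag(1,1,1,1,1,1,1).

Boundary ∂_2: C_2 → C_1 acts by ∂[p,q,r] = [q,r] − [p,r] + [p,q]. For instance
  ∂abg = bg − ag + ab,
  ∂aeg = eg − ag + ae.
The 13×6 boundary matrix has rank 5 and Smith normal form diag(1,1,1,1,1).

∂_3: C_3 → C_2 sends each 3-simplex σ to the alternating sum Σ_i (−1)^i (σ with its i-th vertex removed). For instance
  ∂aefg = efg − afg + aeg − aef.
The resulting 6×1 matrix has rank 1, and its Smith normal form has invariant factors (1).

From H_k ≅ ker(∂_k) / im(∂_{k+1}) we obtain:

  H_0: rank C_0 − rank ∂_1 = 8 − 7 = 1, and the invariant factors of ∂_1 are all 1, so H_0 ≅ Z.
  H_1: rank ker ∂_1 − rank ∂_2 = (13 − 7) − 5 = 1, and the invariant factors of ∂_2 are all 1, so H_1 ≅ Z.
  H_2: rank ker ∂_2 − rank ∂_3 = (6 − 5) − 1 = 0, and the invariant factors of ∂_3 are all 1, so H_2 ≅ 0.
  H_3: rank ker ∂_3 − rank ∂_4 = (1 − 1) − 0 = 0, and there is no ∂_4, so H_3 ≅ 0.

As a check, the Euler characteristic is 8 − 13 + 6 − 1 = 0, which agrees with 1 − 1 + 0 − 0 = 0.

Hence the Betti numbers are b_0 = 1, b_1 = 1, b_2 = 0, b_3 = 0.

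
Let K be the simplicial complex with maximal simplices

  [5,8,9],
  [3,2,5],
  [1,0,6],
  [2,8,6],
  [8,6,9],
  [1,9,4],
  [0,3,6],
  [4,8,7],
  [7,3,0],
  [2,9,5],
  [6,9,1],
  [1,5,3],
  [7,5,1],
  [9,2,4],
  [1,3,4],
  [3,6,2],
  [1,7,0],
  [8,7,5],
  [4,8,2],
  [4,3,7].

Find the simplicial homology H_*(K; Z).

Take the total order 0 < 1 < 2 < 3 < 4 < 5 < 6 < 7 < 8 < 9 on the vertex set. Then K (dimension 2) consists of the simplices:

  0-simplices (10): [0], [1], [2], [3], [4], [5], [6], [7], [8], [9]
  1-simplices (30): (30 of them)
  2-simplices (20): (20 of them)

giving chain groups C_0 ≅ Z^10, C_1 ≅ Z^30, C_2 ≅ Z^20.

∂_1: C_1 → C_0 sends each edge [p,q] (with p < q) to q − p. For instance
  ∂[5,7] = [7] − [5].
The resulting 10×30 matrix has rank 9, and its Smith normal form has invariant factors (1,1,1,1,1,1,1,1,1).

Boundary ∂_2: C_2 → C_1 acts by ∂[p,q,r] = [q,r] − [p,r] + [p,q]. For instance
  ∂[2,3,5] = [3,5] − [2,5] + [2,3],
  ∂[1,4,9] = [4,9] − [1,9] + [1,4].
The resulting 30×20 matrix has rank 20, and its Smith normal form has invariant factors (1,1,1,1,1,1,1,1,1,1,1,1,1,1,1,1,1,1,1,2).

Now H_k = ker ∂_k / im ∂_{k+1}, so:

  H_0: rank C_0 − rank ∂_1 = 10 − 9 = 1, and the invariant factors of ∂_1 are all 1, so H_0 = Z.
  H_1: rank ker ∂_1 − rank ∂_2 = (30 − 9) − 20 = 1, and ∂_2 has invariant factor 2 > 1, so H_1 = Z ⊕ Z/2Z.
  H_2: rank ker ∂_2 − rank ∂_3 = (20 − 20) − 0 = 0, and there is no ∂_3, so H_2 = 0.

H_0 ≅ Z,  H_1 ≅ Z ⊕ Z/2Z,  H_2 = 0.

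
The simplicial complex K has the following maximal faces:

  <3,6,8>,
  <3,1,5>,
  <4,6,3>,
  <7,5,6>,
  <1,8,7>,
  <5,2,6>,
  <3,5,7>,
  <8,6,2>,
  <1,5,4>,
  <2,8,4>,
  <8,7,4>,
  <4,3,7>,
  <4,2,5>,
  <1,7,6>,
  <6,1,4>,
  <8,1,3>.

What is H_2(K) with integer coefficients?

H_2 ≅ Z.

Take the total order 1 < 2 < 3 < 4 < 5 < 6 < 7 < 8 on the vertex set. Then K (dimension 2) consists of the simplices:

  0-simplices (8): [1], [2], [3], [4], [5], [6], [7], [8]
  1-simplices (24): (24 of them)
  2-simplices (16): [1,3,5], [1,3,8], [1,4,5], [1,4,6], [1,6,7], [1,7,8], [2,4,5], [2,4,8], [2,5,6], [2,6,8], [3,4,6], [3,4,7], [3,5,7], [3,6,8], [4,7,8], [5,6,7]

giving chain groups C_0 ≅ Z^8, C_1 ≅ Z^24, C_2 ≅ Z^16.

The boundary map ∂_1: C_1 → C_0 sends each edge [p,q] (with p < q) to q − p.
The resulting 8×24 matrix has rank 7, and its Smith normal form has invariant factors (1,1,1,1,1,1,1).

The boundary map ∂_2: C_2 → C_1 acts by ∂[p,q,r] = [q,r] − [p,r] + [p,q]. For instance
  ∂[2,4,8] = [4,8] − [2,8] + [2,4],
  ∂[3,6,8] = [6,8] − [3,8] + [3,6].
The 24×16 boundary matrix has rank 15 and Smith normal form diag(1,1,1,1,1,1,1,1,1,1,1,1,1,1,1).

From H_k ≅ ker(∂_k) / im(∂_{k+1}) we obtain:

  H_2: rank ker ∂_2 − rank ∂_3 = (16 − 15) − 0 = 1, and there is no ∂_3, so H_2 ≅ Z.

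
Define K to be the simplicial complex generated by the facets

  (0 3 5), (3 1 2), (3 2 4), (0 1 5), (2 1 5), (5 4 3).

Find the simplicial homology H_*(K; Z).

H_0 = Z,  H_1 = Z,  H_2 = 0.

We work with the vertex ordering 0 < 1 < 2 < 3 < 4 < 5. The simplices of K, each written with vertices in increasing order, are:

  0-simplices (6): [0], [1], [2], [3], [4], [5]
  1-simplices (12): [0,1], [0,3], [0,5], [1,2], [1,3], [1,5], [2,3], [2,4], [2,5], [3,4], [3,5], [4,5]
  2-simplices (6): [0,1,5], [0,3,5], [1,2,3], [1,2,5], [2,3,4], [3,4,5]

so the chain groups are C_0 ≅ Z^6, C_1 ≅ Z^12, C_2 ≅ Z^6.

Boundary ∂_1: C_1 → C_0 is given by ∂[p,q] = [q] − [p]. For instance
  ∂[2,4] = [4] − [2].
The 6×12 boundary matrix has rank 5 and Smith normal form diag(1,1,1,1,1).

∂_2: C_2 → C_1 maps a triangle to the signed sum of its edges. For instance
  ∂[1,2,3] = [2,3] − [1,3] + [1,2],
  ∂[0,1,5] = [1,5] − [0,5] + [0,1].
As a 12×6 matrix over Z this has rank 6, with invariant factors (1,1,1,1,1,1).

Computing H_k = (kernel of ∂_k) / (image of ∂_{k+1}):

  H_0: rank C_0 − rank ∂_1 = 6 − 5 = 1, and the invariant factors of ∂_1 are all 1, so H_0 = Z.
  H_1: rank ker ∂_1 − rank ∂_2 = (12 − 5) − 6 = 1, and the invariant factors of ∂_2 are all 1, so H_1 = Z.
  H_2: rank ker ∂_2 − rank ∂_3 = (6 − 6) − 0 = 0, and there is no ∂_3, so H_2 = 0.

As a check, the Euler characteristic is 6 − 12 + 6 = 0, which agrees with 1 − 1 + 0 = 0.
(K is a triangulation of the cylinder S^1 x I.)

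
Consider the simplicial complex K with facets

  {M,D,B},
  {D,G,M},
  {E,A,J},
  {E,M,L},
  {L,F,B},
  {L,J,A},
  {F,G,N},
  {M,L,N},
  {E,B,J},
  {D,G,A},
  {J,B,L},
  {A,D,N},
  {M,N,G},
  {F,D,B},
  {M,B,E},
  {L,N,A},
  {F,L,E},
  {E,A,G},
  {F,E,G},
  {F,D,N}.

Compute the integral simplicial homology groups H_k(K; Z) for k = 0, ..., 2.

Order the vertices as A < B < D < E < F < G < J < L < M < N. Listing each simplex with vertices in this order, K has dimension 2 with simplices:

  0-simplices (10): A, B, D, E, F, G, J, L, M, N
  1-simplices (30): AD, AE, AG, AJ, AL, AN, BD, BE, BF, BJ, BL, BM, DF, DG, DM, DN, EF, EG, EJ, EL, EM, FG, FL, FN, GM, GN, JL, LM, LN, MN
  2-simplices (20): ADG, ADN, AEG, AEJ, AJL, ALN, BDF, BDM, BEJ, BEM, BFL, BJL, DFN, DGM, EFG, EFL, ELM, FGN, GMN, LMN

so the chain groups are C_0 ≅ Z^10, C_1 ≅ Z^30, C_2 ≅ Z^20.

Boundary ∂_1: C_1 → C_0 maps an edge to its endpoints' difference, ∂[p,q] = q − p.
As a 10×30 matrix over Z this has rank 9, with invariant factors (1,1,1,1,1,1,1,1,1).

∂_2: C_2 → C_1 sends each 2-simplex [p,q,r] to [q,r] − [p,r] + [p,q]. For instance
  ∂BDM = DM − BM + BD,
  ∂DGM = GM − DM + DG.
This gives a 30×20 integer matrix of rank 20; reducing to Smith normal form yields diagonal entries (1,1,1,1,1,1,1,1,1,1,1,1,1,1,1,1,1,1,1,2).

From H_k ≅ ker(∂_k) / im(∂_{k+1}) we obtain:

  H_0: rank C_0 − rank ∂_1 = 10 − 9 = 1, and the invariant factors of ∂_1 are all 1, so H_0 = Z.
  H_1: rank ker ∂_1 − rank ∂_2 = (30 − 9) − 20 = 1, and ∂_2 has invariant factor 2 > 1, so H_1 = Z ⊕ Z/2.
  H_2: rank ker ∂_2 − rank ∂_3 = (20 − 20) − 0 = 0, and there is no ∂_3, so H_2 = 0.

(K is a triangulation of the Klein bottle.)

H_0 = Z,  H_1 = Z ⊕ Z/2,  H_2 = 0.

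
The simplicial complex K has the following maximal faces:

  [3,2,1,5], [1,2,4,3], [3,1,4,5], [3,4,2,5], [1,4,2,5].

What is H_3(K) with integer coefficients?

K has 5 vertices, 10 edges, 10 triangles, 5 3-simplices.
rank ∂_3 = 4, rank ∂_4 = 0 ⇒ b_3 = 5 − 4 − 0 = 1. So H_3 = Z.

H_3 = Z.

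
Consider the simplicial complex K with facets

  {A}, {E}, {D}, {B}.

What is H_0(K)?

H_0 ≅ Z^4.

We work with the vertex ordering A < B < D < E. The simplices of K, each written with vertices in increasing order, are:

  0-simplices (4): A, B, D, E

giving chain groups C_0 ≅ Z^4.

Reading off H_k = ker ∂_k / im ∂_{k+1}:

  H_0: rank C_0 − rank ∂_1 = 4 − 0 = 4, and there is no ∂_1, so H_0 ≅ Z^4.

(K is a triangulation of a set of 4 points.)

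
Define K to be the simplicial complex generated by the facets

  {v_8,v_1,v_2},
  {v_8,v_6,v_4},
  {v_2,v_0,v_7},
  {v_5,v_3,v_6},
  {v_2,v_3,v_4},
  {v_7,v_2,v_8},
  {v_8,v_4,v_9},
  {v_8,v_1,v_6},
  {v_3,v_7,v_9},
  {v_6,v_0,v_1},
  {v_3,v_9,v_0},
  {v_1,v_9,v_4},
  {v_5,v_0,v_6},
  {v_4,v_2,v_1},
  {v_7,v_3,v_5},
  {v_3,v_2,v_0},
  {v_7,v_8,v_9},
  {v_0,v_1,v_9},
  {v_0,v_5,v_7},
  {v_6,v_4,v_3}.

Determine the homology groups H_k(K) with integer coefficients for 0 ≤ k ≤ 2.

We work with the vertex ordering v_0 < v_1 < v_2 < v_3 < v_4 < v_5 < v_6 < v_7 < v_8 < v_9. The simplices of K, each written with vertices in increasing order, are:

  0-simplices (10): [v_0], [v_1], [v_2], [v_3], [v_4], [v_5], [v_6], [v_7], [v_8], [v_9]
  1-simplices (30): (30 of them)
  2-simplices (20): (20 of them)

Hence C_0 ≅ Z^10, C_1 ≅ Z^30, C_2 ≅ Z^20.

∂_1: C_1 → C_0 sends each edge [p,q] (with p < q) to q − p. For instance
  ∂[v_1,v_2] = [v_2] − [v_1].
This gives a 10×30 integer matrix of rank 9; reducing to Smith normal form yields diagonal entries (1,1,1,1,1,1,1,1,1).

The boundary map ∂_2: C_2 → C_1 acts by ∂[p,q,r] = [q,r] − [p,r] + [p,q]. For instance
  ∂[v_0,v_5,v_6] = [v_5,v_6] − [v_0,v_6] + [v_0,v_5],
  ∂[v_0,v_3,v_9] = [v_3,v_9] − [v_0,v_9] + [v_0,v_3].
This gives a 30×20 integer matrix of rank 20; reducing to Smith normal form yields diagonal entries (1,1,1,1,1,1,1,1,1,1,1,1,1,1,1,1,1,1,1,2).

Reading off H_k = ker ∂_k / im ∂_{k+1}:

  H_0: rank C_0 − rank ∂_1 = 10 − 9 = 1, and the invariant factors of ∂_1 are all 1, so H_0 = Z.
  H_1: rank ker ∂_1 − rank ∂_2 = (30 − 9) − 20 = 1, and ∂_2 has invariant factor 2 > 1, so H_1 = Z ⊕ Z/2Z.
  H_2: rank ker ∂_2 − rank ∂_3 = (20 − 20) − 0 = 0, and there is no ∂_3, so H_2 = 0.

H_0 ≅ Z,  H_1 ≅ Z ⊕ Z/2Z,  H_2 = 0.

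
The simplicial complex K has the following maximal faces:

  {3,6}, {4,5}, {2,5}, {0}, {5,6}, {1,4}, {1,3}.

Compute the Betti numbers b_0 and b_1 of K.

Order the vertices as 0 < 1 < 2 < 3 < 4 < 5 < 6. Listing each simplex with vertices in this order, K has dimension 1 with simplices:

  0-simplices (7): [0], [1], [2], [3], [4], [5], [6]
  1-simplices (6): [1,3], [1,4], [2,5], [3,6], [4,5], [5,6]

so the chain groups are C_0 ≅ Z^7, C_1 ≅ Z^6.

Boundary ∂_1: C_1 → C_0 is given by ∂[p,q] = [q] − [p].
The 7×6 boundary matrix has rank 5 and Smith normal form diag(1,1,1,1,1).

Now H_k = ker ∂_k / im ∂_{k+1}, so:

  H_0: rank C_0 − rank ∂_1 = 7 − 5 = 2, and the invariant factors of ∂_1 are all 1, so H_0 ≅ Z^2.
  H_1: rank ker ∂_1 − rank ∂_2 = (6 − 5) − 0 = 1, and there is no ∂_2, so H_1 ≅ Z.

Hence the Betti numbers are b_0 = 2, b_1 = 1.

b_0 = 2, b_1 = 1.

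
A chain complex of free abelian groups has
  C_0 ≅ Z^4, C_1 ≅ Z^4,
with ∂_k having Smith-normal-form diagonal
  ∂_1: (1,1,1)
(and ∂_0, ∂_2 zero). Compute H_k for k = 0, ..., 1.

H_0: b_0 = 4 − 0 − 3 = 1; torsion from ∂_1 factors > 1: none. So H_0 = Z.
H_1: b_1 = 4 − 3 − 0 = 1; torsion from ∂_2 factors > 1: none. So H_1 = Z.

H_0 = Z,  H_1 = Z.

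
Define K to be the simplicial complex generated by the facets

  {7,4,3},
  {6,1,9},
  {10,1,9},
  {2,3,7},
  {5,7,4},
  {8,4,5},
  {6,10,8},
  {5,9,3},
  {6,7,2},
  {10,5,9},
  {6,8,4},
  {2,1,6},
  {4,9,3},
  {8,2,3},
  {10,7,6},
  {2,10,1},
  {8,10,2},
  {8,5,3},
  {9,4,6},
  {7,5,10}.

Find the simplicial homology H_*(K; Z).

H_0 = Z,  H_1 = Z ⊕ Z/2,  H_2 = 0.

Take the total order 1 < 2 < 3 < 4 < 5 < 6 < 7 < 8 < 9 < 10 on the vertex set. Then K (dimension 2) consists of the simplices:

  0-simplices (10): [1], [2], [3], [4], [5], [6], [7], [8], [9], [10]
  1-simplices (30): (30 of them)
  2-simplices (20): (20 of them)

so the chain groups are C_0 ≅ Z^10, C_1 ≅ Z^30, C_2 ≅ Z^20.

∂_1: C_1 → C_0 is given by ∂[p,q] = [q] − [p].
The resulting 10×30 matrix has rank 9, and its Smith normal form has invariant factors (1,1,1,1,1,1,1,1,1).

∂_2: C_2 → C_1 acts by ∂[p,q,r] = [q,r] − [p,r] + [p,q]. For instance
  ∂[1,6,9] = [6,9] − [1,9] + [1,6],
  ∂[3,4,7] = [4,7] − [3,7] + [3,4].
This gives a 30×20 integer matrix of rank 20; reducing to Smith normal form yields diagonal entries (1,1,1,1,1,1,1,1,1,1,1,1,1,1,1,1,1,1,1,2).

Computing H_k = (kernel of ∂_k) / (image of ∂_{k+1}):

  H_0: rank C_0 − rank ∂_1 = 10 − 9 = 1, and the invariant factors of ∂_1 are all 1, so H_0 = Z.
  H_1: rank ker ∂_1 − rank ∂_2 = (30 − 9) − 20 = 1, and ∂_2 has invariant factor 2 > 1, so H_1 = Z ⊕ Z/2.
  H_2: rank ker ∂_2 − rank ∂_3 = (20 − 20) − 0 = 0, and there is no ∂_3, so H_2 = 0.

As a check, the Euler characteristic is 10 − 30 + 20 = 0, which agrees with 1 − 1 + 0 = 0.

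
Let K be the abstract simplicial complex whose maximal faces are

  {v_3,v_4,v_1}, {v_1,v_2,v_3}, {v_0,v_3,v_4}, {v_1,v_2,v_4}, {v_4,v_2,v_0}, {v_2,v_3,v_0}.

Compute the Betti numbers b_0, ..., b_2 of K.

Fix the vertex order v_0 < v_1 < v_2 < v_3 < v_4 and write every simplex with vertices in increasing order. Then dim K = 2 and the simplices of K are:

  0-simplices (5): [v_0], [v_1], [v_2], [v_3], [v_4]
  1-simplices (9): [v_0,v_2], [v_0,v_3], [v_0,v_4], [v_1,v_2], [v_1,v_3], [v_1,v_4], [v_2,v_3], [v_2,v_4], [v_3,v_4]
  2-simplices (6): [v_0,v_2,v_3], [v_0,v_2,v_4], [v_0,v_3,v_4], [v_1,v_2,v_3], [v_1,v_2,v_4], [v_1,v_3,v_4]

so the chain groups are C_0 ≅ Z^5, C_1 ≅ Z^9, C_2 ≅ Z^6.

Boundary ∂_1: C_1 → C_0 sends each edge [p,q] (with p < q) to q − p.
This gives a 5×9 integer matrix of rank 4; reducing to Smith normal form yields diagonal entries (1,1,1,1).

The boundary map ∂_2: C_2 → C_1 acts by ∂[p,q,r] = [q,r] − [p,r] + [p,q]. For instance
  ∂[v_1,v_2,v_4] = [v_2,v_4] − [v_1,v_4] + [v_1,v_2],
  ∂[v_1,v_2,v_3] = [v_2,v_3] − [v_1,v_3] + [v_1,v_2].
This gives a 9×6 integer matrix of rank 5; reducing to Smith normal form yields diagonal entries (1,1,1,1,1).

From H_k ≅ ker(∂_k) / im(∂_{k+1}) we obtain:

  H_0: rank C_0 − rank ∂_1 = 5 − 4 = 1, and the invariant factors of ∂_1 are all 1, so H_0 = Z.
  H_1: rank ker ∂_1 − rank ∂_2 = (9 − 4) − 5 = 0, and the invariant factors of ∂_2 are all 1, so H_1 = 0.
  H_2: rank ker ∂_2 − rank ∂_3 = (6 − 5) − 0 = 1, and there is no ∂_3, so H_2 = Z.

Hence the Betti numbers are b_0 = 1, b_1 = 0, b_2 = 1.

b_0 = 1, b_1 = 0, b_2 = 1.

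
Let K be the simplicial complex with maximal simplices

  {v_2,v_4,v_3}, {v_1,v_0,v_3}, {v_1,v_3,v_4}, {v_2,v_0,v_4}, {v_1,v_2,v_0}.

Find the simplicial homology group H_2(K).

H_2 = 0.

Take the total order v_0 < v_1 < v_2 < v_3 < v_4 on the vertex set. Then K (dimension 2) consists of the simplices:

  0-simplices (5): [v_0], [v_1], [v_2], [v_3], [v_4]
  1-simplices (10): [v_0,v_1], [v_0,v_2], [v_0,v_3], [v_0,v_4], [v_1,v_2], [v_1,v_3], [v_1,v_4], [v_2,v_3], [v_2,v_4], [v_3,v_4]
  2-simplices (5): [v_0,v_1,v_2], [v_0,v_1,v_3], [v_0,v_2,v_4], [v_1,v_3,v_4], [v_2,v_3,v_4]

Hence C_0 ≅ Z^5, C_1 ≅ Z^10, C_2 ≅ Z^5.

∂_1: C_1 → C_0 is given by ∂[p,q] = [q] − [p]. For instance
  ∂[v_1,v_3] = [v_3] − [v_1].
As a 5×10 matrix over Z this has rank 4, with invariant factors (1,1,1,1).

∂_2: C_2 → C_1 acts by ∂[p,q,r] = [q,r] − [p,r] + [p,q]. For instance
  ∂[v_1,v_3,v_4] = [v_3,v_4] − [v_1,v_4] + [v_1,v_3],
  ∂[v_2,v_3,v_4] = [v_3,v_4] − [v_2,v_4] + [v_2,v_3].
The resulting 10×5 matrix has rank 5, and its Smith normal form has invariant factors (1,1,1,1,1).

From H_k ≅ ker(∂_k) / im(∂_{k+1}) we obtain:

  H_2: rank ker ∂_2 − rank ∂_3 = (5 − 5) − 0 = 0, and there is no ∂_3, so H_2 = 0.

(K is a triangulation of the Möbius band.)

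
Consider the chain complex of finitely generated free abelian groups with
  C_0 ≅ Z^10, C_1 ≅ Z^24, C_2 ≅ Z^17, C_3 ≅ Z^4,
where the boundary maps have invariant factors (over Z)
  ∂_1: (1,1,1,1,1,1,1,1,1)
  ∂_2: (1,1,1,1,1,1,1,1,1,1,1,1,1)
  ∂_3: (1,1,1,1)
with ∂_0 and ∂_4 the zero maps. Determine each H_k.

H_0 = Z,  H_1 = Z^2,  H_2 = 0,  H_3 = 0.

H_0: b_0 = 10 − 0 − 9 = 1; torsion from ∂_1 factors > 1: none. So H_0 = Z.
H_1: b_1 = 24 − 9 − 13 = 2; torsion from ∂_2 factors > 1: none. So H_1 = Z^2.
H_2: b_2 = 17 − 13 − 4 = 0; torsion from ∂_3 factors > 1: none. So H_2 = 0.
H_3: b_3 = 4 − 4 − 0 = 0; torsion from ∂_4 factors > 1: none. So H_3 = 0.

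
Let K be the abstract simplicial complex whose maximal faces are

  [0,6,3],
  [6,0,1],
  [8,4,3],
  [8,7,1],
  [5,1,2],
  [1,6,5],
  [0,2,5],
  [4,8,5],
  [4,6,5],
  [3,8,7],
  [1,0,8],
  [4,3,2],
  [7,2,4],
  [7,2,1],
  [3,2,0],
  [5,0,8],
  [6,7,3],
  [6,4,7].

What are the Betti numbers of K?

b_0 = 1, b_1 = 1, b_2 = 0.

Take the total order 0 < 1 < 2 < 3 < 4 < 5 < 6 < 7 < 8 on the vertex set. Then K (dimension 2) consists of the simplices:

  0-simplices (9): [0], [1], [2], [3], [4], [5], [6], [7], [8]
  1-simplices (27): (27 of them)
  2-simplices (18): [0,1,6], [0,1,8], [0,2,3], [0,2,5], [0,3,6], [0,5,8], [1,2,5], [1,2,7], [1,5,6], [1,7,8], [2,3,4], [2,4,7], [3,4,8], [3,6,7], [3,7,8], [4,5,6], [4,5,8], [4,6,7]

giving chain groups C_0 ≅ Z^9, C_1 ≅ Z^27, C_2 ≅ Z^18.

Boundary ∂_1: C_1 → C_0 is given by ∂[p,q] = [q] − [p]. For instance
  ∂[0,1] = [1] − [0].
The resulting 9×27 matrix has rank 8, and its Smith normal form has invariant factors (1,1,1,1,1,1,1,1).

Boundary ∂_2: C_2 → C_1 sends each 2-simplex [p,q,r] to [q,r] − [p,r] + [p,q]. For instance
  ∂[2,3,4] = [3,4] − [2,4] + [2,3],
  ∂[0,2,3] = [2,3] − [0,3] + [0,2].
The 27×18 boundary matrix has rank 18 and Smith normal form diag(1,1,1,1,1,1,1,1,1,1,1,1,1,1,1,1,1,2).

Reading off H_k = ker ∂_k / im ∂_{k+1}:

  H_0: rank C_0 − rank ∂_1 = 9 − 8 = 1, and the invariant factors of ∂_1 are all 1, so H_0 ≅ Z.
  H_1: rank ker ∂_1 − rank ∂_2 = (27 − 8) − 18 = 1, and ∂_2 has invariant factor 2 > 1, so H_1 ≅ Z ⊕ Z_2.
  H_2: rank ker ∂_2 − rank ∂_3 = (18 − 18) − 0 = 0, and there is no ∂_3, so H_2 ≅ 0.

Hence the Betti numbers are b_0 = 1, b_1 = 1, b_2 = 0.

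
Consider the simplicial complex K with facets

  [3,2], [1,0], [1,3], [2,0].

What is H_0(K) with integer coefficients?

K has 4 vertices, 4 edges.
rank ∂_0 = 0, rank ∂_1 = 3 ⇒ b_0 = 4 − 0 − 3 = 1; all invariant factors of ∂_1 are 1 so no torsion. So H_0 = Z.

H_0 = Z.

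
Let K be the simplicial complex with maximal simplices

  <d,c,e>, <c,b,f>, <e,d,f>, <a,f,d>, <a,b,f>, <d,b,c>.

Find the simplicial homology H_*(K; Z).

H_0 ≅ Z,  H_1 ≅ Z,  H_2 = 0.

We work with the vertex ordering a < b < c < d < e < f. The simplices of K, each written with vertices in increasing order, are:

  0-simplices (6): a, b, c, d, e, f
  1-simplices (12): ab, ad, af, bc, bd, bf, cd, ce, cf, de, df, ef
  2-simplices (6): abf, adf, bcd, bcf, cde, def

Hence C_0 ≅ Z^6, C_1 ≅ Z^12, C_2 ≅ Z^6.

The boundary map ∂_1: C_1 → C_0 maps an edge to its endpoints' difference, ∂[p,q] = q − p. For instance
  ∂ce = e − c.
As a 6×12 matrix over Z this has rank 5, with invariant factors (1,1,1,1,1).

Boundary ∂_2: C_2 → C_1 maps a triangle to the signed sum of its edges. For instance
  ∂cde = de − ce + cd,
  ∂def = ef − df + de.
The resulting 12×6 matrix has rank 6, and its Smith normal form has invariant factors (1,1,1,1,1,1).

From H_k ≅ ker(∂_k) / im(∂_{k+1}) we obtain:

  H_0: rank C_0 − rank ∂_1 = 6 − 5 = 1, and the invariant factors of ∂_1 are all 1, so H_0 = Z.
  H_1: rank ker ∂_1 − rank ∂_2 = (12 − 5) − 6 = 1, and the invariant factors of ∂_2 are all 1, so H_1 = Z.
  H_2: rank ker ∂_2 − rank ∂_3 = (6 − 6) − 0 = 0, and there is no ∂_3, so H_2 = 0.

As a check, the Euler characteristic is 6 − 12 + 6 = 0, which agrees with 1 − 1 + 0 = 0.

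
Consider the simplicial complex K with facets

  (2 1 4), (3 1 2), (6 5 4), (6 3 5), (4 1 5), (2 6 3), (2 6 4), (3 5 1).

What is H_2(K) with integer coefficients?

H_2 ≅ Z.

Fix the vertex order 1 < 2 < 3 < 4 < 5 < 6 and write every simplex with vertices in increasing order. Then dim K = 2 and the simplices of K are:

  0-simplices (6): [1], [2], [3], [4], [5], [6]
  1-simplices (12): [1,2], [1,3], [1,4], [1,5], [2,3], [2,4], [2,6], [3,5], [3,6], [4,5], [4,6], [5,6]
  2-simplices (8): [1,2,3], [1,2,4], [1,3,5], [1,4,5], [2,3,6], [2,4,6], [3,5,6], [4,5,6]

giving chain groups C_0 ≅ Z^6, C_1 ≅ Z^12, C_2 ≅ Z^8.

Boundary ∂_1: C_1 → C_0 maps an edge to its endpoints' difference, ∂[p,q] = q − p.
This gives a 6×12 integer matrix of rank 5; reducing to Smith normal form yields diagonal entries (1,1,1,1,1).

Boundary ∂_2: C_2 → C_1 sends each 2-simplex [p,q,r] to [q,r] − [p,r] + [p,q]. For instance
  ∂[2,3,6] = [3,6] − [2,6] + [2,3],
  ∂[2,4,6] = [4,6] − [2,6] + [2,4].
The 12×8 boundary matrix has rank 7 and Smith normal form diag(1,1,1,1,1,1,1).

Reading off H_k = ker ∂_k / im ∂_{k+1}:

  H_2: rank ker ∂_2 − rank ∂_3 = (8 − 7) − 0 = 1, and there is no ∂_3, so H_2 ≅ Z.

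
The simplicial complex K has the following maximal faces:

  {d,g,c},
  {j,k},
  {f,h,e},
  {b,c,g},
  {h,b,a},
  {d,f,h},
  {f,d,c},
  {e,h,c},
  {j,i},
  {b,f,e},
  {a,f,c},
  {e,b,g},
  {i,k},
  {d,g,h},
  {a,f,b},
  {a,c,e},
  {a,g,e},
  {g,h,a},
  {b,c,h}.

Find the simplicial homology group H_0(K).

Take the total order a < b < c < d < e < f < g < h < i < j < k on the vertex set. Then K (dimension 2) consists of the simplices:

  0-simplices (11): a, b, c, d, e, f, g, h, i, j, k
  1-simplices (27): ab, ac, ae, af, ag, ah, bc, be, bf, bg, bh, cd, ce, cf, cg, ch, df, dg, dh, ef, eg, eh, fh, gh, ij, ik, jk
  2-simplices (16): abf, abh, ace, acf, aeg, agh, bcg, bch, bef, beg, cdf, cdg, ceh, dfh, dgh, efh

so the chain groups are C_0 ≅ Z^11, C_1 ≅ Z^27, C_2 ≅ Z^16.

Boundary ∂_1: C_1 → C_0 sends each edge [p,q] (with p < q) to q − p.
This gives a 11×27 integer matrix of rank 9; reducing to Smith normal form yields diagonal entries (1,1,1,1,1,1,1,1,1).

The boundary map ∂_2: C_2 → C_1 acts by ∂[p,q,r] = [q,r] − [p,r] + [p,q]. For instance
  ∂ace = ce − ae + ac,
  ∂dfh = fh − dh + df.
As a 27×16 matrix over Z this has rank 15, with invariant factors (1,1,1,1,1,1,1,1,1,1,1,1,1,1,1).

Now H_k = ker ∂_k / im ∂_{k+1}, so:

  H_0: rank C_0 − rank ∂_1 = 11 − 9 = 2, and the invariant factors of ∂_1 are all 1, so H_0 ≅ Z^2.

(K is a triangulation of the disjoint union of the circle S^1 and the torus T^2.)

H_0 = Z^2.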